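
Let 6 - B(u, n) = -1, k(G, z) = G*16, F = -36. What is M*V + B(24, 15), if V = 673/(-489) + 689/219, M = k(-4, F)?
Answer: -3793513/35697 ≈ -106.27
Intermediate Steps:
k(G, z) = 16*G
B(u, n) = 7 (B(u, n) = 6 - 1*(-1) = 6 + 1 = 7)
M = -64 (M = 16*(-4) = -64)
V = 63178/35697 (V = 673*(-1/489) + 689*(1/219) = -673/489 + 689/219 = 63178/35697 ≈ 1.7698)
M*V + B(24, 15) = -64*63178/35697 + 7 = -4043392/35697 + 7 = -3793513/35697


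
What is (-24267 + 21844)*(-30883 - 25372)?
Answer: 136305865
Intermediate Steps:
(-24267 + 21844)*(-30883 - 25372) = -2423*(-56255) = 136305865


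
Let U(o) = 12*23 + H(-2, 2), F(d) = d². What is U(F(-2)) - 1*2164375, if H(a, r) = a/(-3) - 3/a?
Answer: -12984581/6 ≈ -2.1641e+6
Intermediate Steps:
H(a, r) = -3/a - a/3 (H(a, r) = a*(-⅓) - 3/a = -a/3 - 3/a = -3/a - a/3)
U(o) = 1669/6 (U(o) = 12*23 + (-3/(-2) - ⅓*(-2)) = 276 + (-3*(-½) + ⅔) = 276 + (3/2 + ⅔) = 276 + 13/6 = 1669/6)
U(F(-2)) - 1*2164375 = 1669/6 - 1*2164375 = 1669/6 - 2164375 = -12984581/6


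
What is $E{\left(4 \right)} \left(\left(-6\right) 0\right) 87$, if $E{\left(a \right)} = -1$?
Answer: $0$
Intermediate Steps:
$E{\left(4 \right)} \left(\left(-6\right) 0\right) 87 = - \left(-6\right) 0 \cdot 87 = \left(-1\right) 0 \cdot 87 = 0 \cdot 87 = 0$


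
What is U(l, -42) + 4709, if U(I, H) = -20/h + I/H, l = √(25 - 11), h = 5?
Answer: 4705 - √14/42 ≈ 4704.9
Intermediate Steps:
l = √14 ≈ 3.7417
U(I, H) = -4 + I/H (U(I, H) = -20/5 + I/H = -20*⅕ + I/H = -4 + I/H)
U(l, -42) + 4709 = (-4 + √14/(-42)) + 4709 = (-4 + √14*(-1/42)) + 4709 = (-4 - √14/42) + 4709 = 4705 - √14/42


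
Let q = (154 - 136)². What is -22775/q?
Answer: -22775/324 ≈ -70.293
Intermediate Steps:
q = 324 (q = 18² = 324)
-22775/q = -22775/324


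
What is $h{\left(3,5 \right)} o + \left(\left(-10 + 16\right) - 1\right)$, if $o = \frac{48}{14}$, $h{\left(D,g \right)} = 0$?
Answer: $5$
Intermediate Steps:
$o = \frac{24}{7}$ ($o = 48 \cdot \frac{1}{14} = \frac{24}{7} \approx 3.4286$)
$h{\left(3,5 \right)} o + \left(\left(-10 + 16\right) - 1\right) = 0 \cdot \frac{24}{7} + \left(\left(-10 + 16\right) - 1\right) = 0 + \left(6 - 1\right) = 0 + 5 = 5$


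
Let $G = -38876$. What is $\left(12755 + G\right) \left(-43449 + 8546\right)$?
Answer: $911701263$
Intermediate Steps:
$\left(12755 + G\right) \left(-43449 + 8546\right) = \left(12755 - 38876\right) \left(-43449 + 8546\right) = \left(-26121\right) \left(-34903\right) = 911701263$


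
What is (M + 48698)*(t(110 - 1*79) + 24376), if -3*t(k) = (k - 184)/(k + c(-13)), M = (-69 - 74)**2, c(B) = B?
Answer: 3371446377/2 ≈ 1.6857e+9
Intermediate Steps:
M = 20449 (M = (-143)**2 = 20449)
t(k) = -(-184 + k)/(3*(-13 + k)) (t(k) = -(k - 184)/(3*(k - 13)) = -(-184 + k)/(3*(-13 + k)))
(M + 48698)*(t(110 - 1*79) + 24376) = (20449 + 48698)*((184 - (110 - 1*79))/(3*(-13 + (110 - 1*79))) + 24376) = 69147*((184 - (110 - 79))/(3*(-13 + (110 - 79))) + 24376) = 69147*((184 - 1*31)/(3*(-13 + 31)) + 24376) = 69147*((1/3)*(184 - 31)/18 + 24376) = 69147*((1/3)*(1/18)*153 + 24376) = 69147*(17/6 + 24376) = 69147*(146273/6) = 3371446377/2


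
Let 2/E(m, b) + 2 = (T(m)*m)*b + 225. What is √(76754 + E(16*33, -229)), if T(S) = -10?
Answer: 4*√7015845642402877/1209343 ≈ 277.04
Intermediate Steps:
E(m, b) = 2/(223 - 10*b*m) (E(m, b) = 2/(-2 + ((-10*m)*b + 225)) = 2/(-2 + (-10*b*m + 225)) = 2/(-2 + (225 - 10*b*m)) = 2/(223 - 10*b*m))
√(76754 + E(16*33, -229)) = √(76754 + 2/(223 - 10*(-229)*16*33)) = √(76754 + 2/(223 - 10*(-229)*528)) = √(76754 + 2/(223 + 1209120)) = √(76754 + 2/1209343) = √(92821912624/1209343) = 4*√7015845642402877/1209343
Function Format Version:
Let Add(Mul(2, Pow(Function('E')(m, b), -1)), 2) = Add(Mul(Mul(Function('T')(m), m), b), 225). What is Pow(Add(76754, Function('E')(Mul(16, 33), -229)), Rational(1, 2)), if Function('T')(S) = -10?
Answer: Mul(Rational(4, 1209343), Pow(7015845642402877, Rational(1, 2))) ≈ 277.04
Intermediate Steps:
Function('E')(m, b) = Mul(2, Pow(Add(223, Mul(-10, b, m)), -1)) (Function('E')(m, b) = Mul(2, Pow(Add(-2, Add(Mul(Mul(-10, m), b), 225)), -1)) = Mul(2, Pow(Add(-2, Add(Mul(-10, b, m), 225)), -1)) = Mul(2, Pow(Add(-2, Add(225, Mul(-10, b, m))), -1)) = Mul(2, Pow(Add(223, Mul(-10, b, m)), -1)))
Pow(Add(76754, Function('E')(Mul(16, 33), -229)), Rational(1, 2)) = Pow(Add(76754, Mul(2, Pow(Add(223, Mul(-10, -229, Mul(16, 33))), -1))), Rational(1, 2)) = Pow(Add(76754, Mul(2, Pow(Add(223, Mul(-10, -229, 528)), -1))), Rational(1, 2)) = Pow(Add(76754, Mul(2, Pow(Add(223, 1209120), -1))), Rational(1, 2)) = Pow(Add(76754, Mul(2, Pow(1209343, -1))), Rational(1, 2)) = Pow(Add(76754, Mul(2, Rational(1, 1209343))), Rational(1, 2)) = Pow(Add(76754, Rational(2, 1209343)), Rational(1, 2)) = Pow(Rational(92821912624, 1209343), Rational(1, 2)) = Mul(Rational(4, 1209343), Pow(7015845642402877, Rational(1, 2)))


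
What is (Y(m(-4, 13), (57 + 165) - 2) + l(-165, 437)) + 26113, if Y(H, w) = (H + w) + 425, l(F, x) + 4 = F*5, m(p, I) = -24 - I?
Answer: 25892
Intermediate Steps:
l(F, x) = -4 + 5*F (l(F, x) = -4 + F*5 = -4 + 5*F)
Y(H, w) = 425 + H + w
(Y(m(-4, 13), (57 + 165) - 2) + l(-165, 437)) + 26113 = ((425 + (-24 - 1*13) + ((57 + 165) - 2)) + (-4 + 5*(-165))) + 26113 = ((425 + (-24 - 13) + (222 - 2)) + (-4 - 825)) + 26113 = ((425 - 37 + 220) - 829) + 26113 = (608 - 829) + 26113 = -221 + 26113 = 25892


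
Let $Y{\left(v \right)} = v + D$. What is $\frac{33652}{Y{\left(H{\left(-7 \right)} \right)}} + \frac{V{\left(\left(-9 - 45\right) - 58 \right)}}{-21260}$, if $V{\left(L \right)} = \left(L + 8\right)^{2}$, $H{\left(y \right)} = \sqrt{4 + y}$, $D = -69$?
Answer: $- \frac{1029520673}{2110055} - \frac{8413 i \sqrt{3}}{1191} \approx -487.91 - 12.235 i$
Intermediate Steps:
$V{\left(L \right)} = \left(8 + L\right)^{2}$
$Y{\left(v \right)} = -69 + v$ ($Y{\left(v \right)} = v - 69 = -69 + v$)
$\frac{33652}{Y{\left(H{\left(-7 \right)} \right)}} + \frac{V{\left(\left(-9 - 45\right) - 58 \right)}}{-21260} = \frac{33652}{-69 + \sqrt{4 - 7}} + \frac{\left(8 - 112\right)^{2}}{-21260} = \frac{33652}{-69 + \sqrt{-3}} + \left(8 - 112\right)^{2} \left(- \frac{1}{21260}\right) = \frac{33652}{-69 + i \sqrt{3}} + \left(8 - 112\right)^{2} \left(- \frac{1}{21260}\right) = \frac{33652}{-69 + i \sqrt{3}} + \left(-104\right)^{2} \left(- \frac{1}{21260}\right) = \frac{33652}{-69 + i \sqrt{3}} + 10816 \left(- \frac{1}{21260}\right) = \frac{33652}{-69 + i \sqrt{3}} - \frac{2704}{5315} = - \frac{2704}{5315} + \frac{33652}{-69 + i \sqrt{3}}$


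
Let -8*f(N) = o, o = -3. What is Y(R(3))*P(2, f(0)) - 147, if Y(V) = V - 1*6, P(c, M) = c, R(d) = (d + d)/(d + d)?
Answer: -157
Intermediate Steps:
R(d) = 1 (R(d) = (2*d)/((2*d)) = (2*d)*(1/(2*d)) = 1)
f(N) = 3/8 (f(N) = -⅛*(-3) = 3/8)
Y(V) = -6 + V (Y(V) = V - 6 = -6 + V)
Y(R(3))*P(2, f(0)) - 147 = (-6 + 1)*2 - 147 = -5*2 - 147 = -10 - 147 = -157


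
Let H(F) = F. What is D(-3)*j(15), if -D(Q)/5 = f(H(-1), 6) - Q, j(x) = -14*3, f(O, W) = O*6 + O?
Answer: -840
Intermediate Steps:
f(O, W) = 7*O (f(O, W) = 6*O + O = 7*O)
j(x) = -42
D(Q) = 35 + 5*Q (D(Q) = -5*(7*(-1) - Q) = -5*(-7 - Q) = 35 + 5*Q)
D(-3)*j(15) = (35 + 5*(-3))*(-42) = (35 - 15)*(-42) = 20*(-42) = -840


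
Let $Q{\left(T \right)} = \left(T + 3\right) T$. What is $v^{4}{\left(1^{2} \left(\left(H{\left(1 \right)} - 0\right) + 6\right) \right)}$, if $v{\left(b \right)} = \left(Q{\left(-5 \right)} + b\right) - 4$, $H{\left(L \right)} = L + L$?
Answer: $38416$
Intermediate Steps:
$H{\left(L \right)} = 2 L$
$Q{\left(T \right)} = T \left(3 + T\right)$ ($Q{\left(T \right)} = \left(3 + T\right) T = T \left(3 + T\right)$)
$v{\left(b \right)} = 6 + b$ ($v{\left(b \right)} = \left(- 5 \left(3 - 5\right) + b\right) - 4 = \left(\left(-5\right) \left(-2\right) + b\right) - 4 = \left(10 + b\right) - 4 = 6 + b$)
$v^{4}{\left(1^{2} \left(\left(H{\left(1 \right)} - 0\right) + 6\right) \right)} = \left(6 + 1^{2} \left(\left(2 \cdot 1 - 0\right) + 6\right)\right)^{4} = \left(6 + 1 \left(\left(2 + 0\right) + 6\right)\right)^{4} = \left(6 + 1 \left(2 + 6\right)\right)^{4} = \left(6 + 1 \cdot 8\right)^{4} = \left(6 + 8\right)^{4} = 14^{4} = 38416$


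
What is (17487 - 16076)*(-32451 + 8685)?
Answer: -33533826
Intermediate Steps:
(17487 - 16076)*(-32451 + 8685) = 1411*(-23766) = -33533826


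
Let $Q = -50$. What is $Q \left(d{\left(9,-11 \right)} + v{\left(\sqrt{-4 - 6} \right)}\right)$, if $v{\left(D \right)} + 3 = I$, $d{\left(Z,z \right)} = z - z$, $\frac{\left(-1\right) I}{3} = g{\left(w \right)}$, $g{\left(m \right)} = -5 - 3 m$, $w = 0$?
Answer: $-600$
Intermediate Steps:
$I = 15$ ($I = - 3 \left(-5 - 0\right) = - 3 \left(-5 + 0\right) = \left(-3\right) \left(-5\right) = 15$)
$d{\left(Z,z \right)} = 0$
$v{\left(D \right)} = 12$ ($v{\left(D \right)} = -3 + 15 = 12$)
$Q \left(d{\left(9,-11 \right)} + v{\left(\sqrt{-4 - 6} \right)}\right) = - 50 \left(0 + 12\right) = \left(-50\right) 12 = -600$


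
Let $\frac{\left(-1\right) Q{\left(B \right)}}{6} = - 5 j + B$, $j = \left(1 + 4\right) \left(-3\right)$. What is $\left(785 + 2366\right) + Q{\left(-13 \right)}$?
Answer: $2779$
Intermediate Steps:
$j = -15$ ($j = 5 \left(-3\right) = -15$)
$Q{\left(B \right)} = -450 - 6 B$ ($Q{\left(B \right)} = - 6 \left(\left(-5\right) \left(-15\right) + B\right) = - 6 \left(75 + B\right) = -450 - 6 B$)
$\left(785 + 2366\right) + Q{\left(-13 \right)} = \left(785 + 2366\right) - 372 = 3151 + \left(-450 + 78\right) = 3151 - 372 = 2779$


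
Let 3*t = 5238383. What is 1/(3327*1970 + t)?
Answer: 3/24900953 ≈ 1.2048e-7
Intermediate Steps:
t = 5238383/3 (t = (⅓)*5238383 = 5238383/3 ≈ 1.7461e+6)
1/(3327*1970 + t) = 1/(3327*1970 + 5238383/3) = 1/(6554190 + 5238383/3) = 1/(24900953/3) = 3/24900953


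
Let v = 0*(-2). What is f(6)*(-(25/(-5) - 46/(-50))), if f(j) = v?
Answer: 0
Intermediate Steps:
v = 0
f(j) = 0
f(6)*(-(25/(-5) - 46/(-50))) = 0*(-(25/(-5) - 46/(-50))) = 0*(-(25*(-⅕) - 46*(-1/50))) = 0*(-(-5 + 23/25)) = 0*(-1*(-102/25)) = 0*(102/25) = 0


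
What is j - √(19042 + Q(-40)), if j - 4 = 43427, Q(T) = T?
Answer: 43431 - √19002 ≈ 43293.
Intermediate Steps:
j = 43431 (j = 4 + 43427 = 43431)
j - √(19042 + Q(-40)) = 43431 - √(19042 - 40) = 43431 - √19002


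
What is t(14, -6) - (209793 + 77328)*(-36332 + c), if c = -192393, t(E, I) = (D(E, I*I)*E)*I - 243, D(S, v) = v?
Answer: 65671747458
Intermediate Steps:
t(E, I) = -243 + E*I³ (t(E, I) = ((I*I)*E)*I - 243 = (I²*E)*I - 243 = (E*I²)*I - 243 = E*I³ - 243 = -243 + E*I³)
t(14, -6) - (209793 + 77328)*(-36332 + c) = (-243 + 14*(-6)³) - (209793 + 77328)*(-36332 - 192393) = (-243 + 14*(-216)) - 287121*(-228725) = (-243 - 3024) - 1*(-65671750725) = -3267 + 65671750725 = 65671747458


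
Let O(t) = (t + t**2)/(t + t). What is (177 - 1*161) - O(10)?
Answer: 21/2 ≈ 10.500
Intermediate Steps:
O(t) = (t + t**2)/(2*t) (O(t) = (t + t**2)/((2*t)) = (t + t**2)*(1/(2*t)) = (t + t**2)/(2*t))
(177 - 1*161) - O(10) = (177 - 1*161) - (1/2 + (1/2)*10) = (177 - 161) - (1/2 + 5) = 16 - 1*11/2 = 16 - 11/2 = 21/2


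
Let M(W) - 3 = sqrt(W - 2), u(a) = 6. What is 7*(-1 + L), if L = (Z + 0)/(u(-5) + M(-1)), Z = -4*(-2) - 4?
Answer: 7*(-sqrt(3) + 5*I)/(sqrt(3) - 9*I) ≈ -4.0 - 0.57735*I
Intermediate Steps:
M(W) = 3 + sqrt(-2 + W) (M(W) = 3 + sqrt(W - 2) = 3 + sqrt(-2 + W))
Z = 4 (Z = 8 - 4 = 4)
L = 4/(9 + I*sqrt(3)) (L = (4 + 0)/(6 + (3 + sqrt(-2 - 1))) = 4/(6 + (3 + sqrt(-3))) = 4/(6 + (3 + I*sqrt(3))) = 4/(9 + I*sqrt(3)) ≈ 0.42857 - 0.082479*I)
7*(-1 + L) = 7*(-1 + (3/7 - I*sqrt(3)/21)) = 7*(-4/7 - I*sqrt(3)/21) = -4 - I*sqrt(3)/3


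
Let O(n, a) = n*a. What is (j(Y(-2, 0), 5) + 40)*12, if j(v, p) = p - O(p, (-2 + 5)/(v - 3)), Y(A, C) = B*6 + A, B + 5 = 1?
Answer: 15840/29 ≈ 546.21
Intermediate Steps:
B = -4 (B = -5 + 1 = -4)
Y(A, C) = -24 + A (Y(A, C) = -4*6 + A = -24 + A)
O(n, a) = a*n
j(v, p) = p - 3*p/(-3 + v) (j(v, p) = p - (-2 + 5)/(v - 3)*p = p - 3/(-3 + v)*p = p - 3*p/(-3 + v))
(j(Y(-2, 0), 5) + 40)*12 = (5*(-6 + (-24 - 2))/(-3 + (-24 - 2)) + 40)*12 = (5*(-6 - 26)/(-3 - 26) + 40)*12 = (5*(-32)/(-29) + 40)*12 = (5*(-1/29)*(-32) + 40)*12 = (160/29 + 40)*12 = (1320/29)*12 = 15840/29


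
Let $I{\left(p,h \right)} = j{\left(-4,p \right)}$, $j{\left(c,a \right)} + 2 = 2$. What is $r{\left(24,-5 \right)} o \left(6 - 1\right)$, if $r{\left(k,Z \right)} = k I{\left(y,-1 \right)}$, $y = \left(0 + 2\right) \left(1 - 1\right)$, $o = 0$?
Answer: $0$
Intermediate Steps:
$j{\left(c,a \right)} = 0$ ($j{\left(c,a \right)} = -2 + 2 = 0$)
$y = 0$ ($y = 2 \cdot 0 = 0$)
$I{\left(p,h \right)} = 0$
$r{\left(k,Z \right)} = 0$ ($r{\left(k,Z \right)} = k 0 = 0$)
$r{\left(24,-5 \right)} o \left(6 - 1\right) = 0 \cdot 0 \left(6 - 1\right) = 0 \cdot 0 \cdot 5 = 0 \cdot 0 = 0$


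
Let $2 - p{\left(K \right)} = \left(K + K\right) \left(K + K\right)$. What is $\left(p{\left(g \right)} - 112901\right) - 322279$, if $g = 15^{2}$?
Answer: $-637678$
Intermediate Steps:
$g = 225$
$p{\left(K \right)} = 2 - 4 K^{2}$ ($p{\left(K \right)} = 2 - \left(K + K\right) \left(K + K\right) = 2 - 2 K 2 K = 2 - 4 K^{2}$)
$\left(p{\left(g \right)} - 112901\right) - 322279 = \left(\left(2 - 4 \cdot 225^{2}\right) - 112901\right) - 322279 = \left(\left(2 - 202500\right) - 112901\right) - 322279 = \left(-202498 - 112901\right) - 322279 = -315399 - 322279 = -637678$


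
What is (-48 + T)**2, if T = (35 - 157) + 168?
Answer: 4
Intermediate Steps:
T = 46 (T = -122 + 168 = 46)
(-48 + T)**2 = (-48 + 46)**2 = (-2)**2 = 4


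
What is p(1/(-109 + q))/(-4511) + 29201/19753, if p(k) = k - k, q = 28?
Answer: 29201/19753 ≈ 1.4783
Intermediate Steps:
p(k) = 0
p(1/(-109 + q))/(-4511) + 29201/19753 = 0/(-4511) + 29201/19753 = 0*(-1/4511) + 29201*(1/19753) = 0 + 29201/19753 = 29201/19753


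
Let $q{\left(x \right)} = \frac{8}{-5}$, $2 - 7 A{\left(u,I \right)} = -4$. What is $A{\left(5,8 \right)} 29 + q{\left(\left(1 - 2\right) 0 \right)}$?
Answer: $\frac{814}{35} \approx 23.257$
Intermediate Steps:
$A{\left(u,I \right)} = \frac{6}{7}$ ($A{\left(u,I \right)} = \frac{2}{7} - - \frac{4}{7} = \frac{2}{7} + \frac{4}{7} = \frac{6}{7}$)
$q{\left(x \right)} = - \frac{8}{5}$ ($q{\left(x \right)} = 8 \left(- \frac{1}{5}\right) = - \frac{8}{5}$)
$A{\left(5,8 \right)} 29 + q{\left(\left(1 - 2\right) 0 \right)} = \frac{6}{7} \cdot 29 - \frac{8}{5} = \frac{174}{7} - \frac{8}{5} = \frac{814}{35}$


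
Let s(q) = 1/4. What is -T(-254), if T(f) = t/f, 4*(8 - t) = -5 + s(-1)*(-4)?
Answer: 19/508 ≈ 0.037402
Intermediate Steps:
s(q) = ¼
t = 19/2 (t = 8 - (-5 + (¼)*(-4))/4 = 8 - (-5 - 1)/4 = 8 - ¼*(-6) = 8 + 3/2 = 19/2 ≈ 9.5000)
T(f) = 19/(2*f)
-T(-254) = -19/(2*(-254)) = -19*(-1)/(2*254) = -1*(-19/508) = 19/508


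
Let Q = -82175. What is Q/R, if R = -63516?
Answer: 82175/63516 ≈ 1.2938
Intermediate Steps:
Q/R = -82175/(-63516) = -82175*(-1/63516) = 82175/63516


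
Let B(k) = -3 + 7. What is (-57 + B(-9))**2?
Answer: 2809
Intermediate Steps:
B(k) = 4
(-57 + B(-9))**2 = (-57 + 4)**2 = (-53)**2 = 2809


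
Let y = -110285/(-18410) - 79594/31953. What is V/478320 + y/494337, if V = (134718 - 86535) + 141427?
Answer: 26256585291621689/66235038214716792 ≈ 0.39642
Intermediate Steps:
V = 189610 (V = 48183 + 141427 = 189610)
y = 58817459/16807278 (y = -110285*(-1/18410) - 79594*1/31953 = 3151/526 - 79594/31953 = 58817459/16807278 ≈ 3.4995)
V/478320 + y/494337 = 189610/478320 + (58817459/16807278)/494337 = 189610*(1/478320) + (58817459/16807278)*(1/494337) = 18961/47832 + 58817459/8308459384686 = 26256585291621689/66235038214716792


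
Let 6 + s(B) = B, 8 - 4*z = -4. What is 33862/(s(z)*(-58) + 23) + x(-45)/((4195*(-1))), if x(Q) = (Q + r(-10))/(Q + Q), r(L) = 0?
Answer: 284101983/1652830 ≈ 171.89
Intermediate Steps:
z = 3 (z = 2 - 1/4*(-4) = 2 + 1 = 3)
s(B) = -6 + B
x(Q) = 1/2 (x(Q) = (Q + 0)/(Q + Q) = Q/((2*Q)) = Q*(1/(2*Q)) = 1/2)
33862/(s(z)*(-58) + 23) + x(-45)/((4195*(-1))) = 33862/((-6 + 3)*(-58) + 23) + 1/(2*((4195*(-1)))) = 33862/(-3*(-58) + 23) + (1/2)/(-4195) = 33862/(174 + 23) + (1/2)*(-1/4195) = 33862/197 - 1/8390 = 284101983/1652830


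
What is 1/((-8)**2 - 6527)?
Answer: -1/6463 ≈ -0.00015473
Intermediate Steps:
1/((-8)**2 - 6527) = 1/(64 - 6527) = 1/(-6463) = -1/6463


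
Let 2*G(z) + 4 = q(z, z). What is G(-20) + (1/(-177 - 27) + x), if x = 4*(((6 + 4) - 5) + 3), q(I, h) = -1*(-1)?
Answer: 6221/204 ≈ 30.495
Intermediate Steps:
q(I, h) = 1
x = 32 (x = 4*((10 - 5) + 3) = 4*(5 + 3) = 4*8 = 32)
G(z) = -3/2 (G(z) = -2 + (½)*1 = -2 + ½ = -3/2)
G(-20) + (1/(-177 - 27) + x) = -3/2 + (1/(-177 - 27) + 32) = -3/2 + (1/(-204) + 32) = -3/2 + (-1/204 + 32) = -3/2 + 6527/204 = 6221/204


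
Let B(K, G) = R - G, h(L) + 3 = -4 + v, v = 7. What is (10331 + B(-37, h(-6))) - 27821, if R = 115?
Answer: -17375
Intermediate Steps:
h(L) = 0 (h(L) = -3 + (-4 + 7) = -3 + 3 = 0)
B(K, G) = 115 - G
(10331 + B(-37, h(-6))) - 27821 = (10331 + (115 - 1*0)) - 27821 = (10331 + (115 + 0)) - 27821 = (10331 + 115) - 27821 = 10446 - 27821 = -17375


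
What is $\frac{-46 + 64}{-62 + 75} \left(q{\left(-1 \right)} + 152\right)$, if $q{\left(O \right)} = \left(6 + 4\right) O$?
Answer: $\frac{2556}{13} \approx 196.62$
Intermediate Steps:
$q{\left(O \right)} = 10 O$
$\frac{-46 + 64}{-62 + 75} \left(q{\left(-1 \right)} + 152\right) = \frac{-46 + 64}{-62 + 75} \left(10 \left(-1\right) + 152\right) = \frac{18}{13} \left(-10 + 152\right) = 18 \cdot \frac{1}{13} \cdot 142 = \frac{18}{13} \cdot 142 = \frac{2556}{13}$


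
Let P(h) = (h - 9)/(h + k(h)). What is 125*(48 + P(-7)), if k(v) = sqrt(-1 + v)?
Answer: 356000/57 + 4000*I*sqrt(2)/57 ≈ 6245.6 + 99.243*I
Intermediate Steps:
P(h) = (-9 + h)/(h + sqrt(-1 + h)) (P(h) = (h - 9)/(h + sqrt(-1 + h)) = (-9 + h)/(h + sqrt(-1 + h)))
125*(48 + P(-7)) = 125*(48 + (-9 - 7)/(-7 + sqrt(-1 - 7))) = 125*(48 - 16/(-7 + sqrt(-8))) = 125*(48 - 16/(-7 + 2*I*sqrt(2))) = 6000 - 2000/(-7 + 2*I*sqrt(2))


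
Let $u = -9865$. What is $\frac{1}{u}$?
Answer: $- \frac{1}{9865} \approx -0.00010137$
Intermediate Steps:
$\frac{1}{u} = \frac{1}{-9865} = - \frac{1}{9865}$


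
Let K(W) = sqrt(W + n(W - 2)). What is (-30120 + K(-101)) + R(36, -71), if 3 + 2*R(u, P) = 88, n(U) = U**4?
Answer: -60155/2 + 2*sqrt(28137695) ≈ -19469.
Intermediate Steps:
R(u, P) = 85/2 (R(u, P) = -3/2 + (1/2)*88 = -3/2 + 44 = 85/2)
K(W) = sqrt(W + (-2 + W)**4) (K(W) = sqrt(W + (W - 2)**4) = sqrt(W + (-2 + W)**4))
(-30120 + K(-101)) + R(36, -71) = (-30120 + sqrt(-101 + (-2 - 101)**4)) + 85/2 = (-30120 + sqrt(-101 + (-103)**4)) + 85/2 = (-30120 + sqrt(-101 + 112550881)) + 85/2 = (-30120 + sqrt(112550780)) + 85/2 = (-30120 + 2*sqrt(28137695)) + 85/2 = -60155/2 + 2*sqrt(28137695)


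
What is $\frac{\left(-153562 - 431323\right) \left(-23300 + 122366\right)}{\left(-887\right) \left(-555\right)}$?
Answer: $- \frac{3862814494}{32819} \approx -1.177 \cdot 10^{5}$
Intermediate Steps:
$\frac{\left(-153562 - 431323\right) \left(-23300 + 122366\right)}{\left(-887\right) \left(-555\right)} = \frac{\left(-584885\right) 99066}{492285} = \left(-57942217410\right) \frac{1}{492285} = - \frac{3862814494}{32819}$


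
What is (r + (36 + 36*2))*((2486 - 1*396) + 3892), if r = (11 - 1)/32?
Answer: 5183403/8 ≈ 6.4793e+5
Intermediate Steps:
r = 5/16 (r = 10*(1/32) = 5/16 ≈ 0.31250)
(r + (36 + 36*2))*((2486 - 1*396) + 3892) = (5/16 + (36 + 36*2))*((2486 - 1*396) + 3892) = (5/16 + (36 + 72))*((2486 - 396) + 3892) = (5/16 + 108)*(2090 + 3892) = (1733/16)*5982 = 5183403/8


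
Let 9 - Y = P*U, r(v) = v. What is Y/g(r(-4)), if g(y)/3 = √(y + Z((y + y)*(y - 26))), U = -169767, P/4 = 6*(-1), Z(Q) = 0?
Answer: 1358133*I/2 ≈ 6.7907e+5*I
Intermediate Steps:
P = -24 (P = 4*(6*(-1)) = 4*(-6) = -24)
g(y) = 3*√y (g(y) = 3*√(y + 0) = 3*√y)
Y = -4074399 (Y = 9 - (-24)*(-169767) = 9 - 1*4074408 = 9 - 4074408 = -4074399)
Y/g(r(-4)) = -4074399*(-I/6) = -(-1358133)*I/2 = 1358133*I/2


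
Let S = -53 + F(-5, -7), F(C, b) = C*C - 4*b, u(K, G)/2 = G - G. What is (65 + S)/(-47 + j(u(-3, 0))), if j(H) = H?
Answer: -65/47 ≈ -1.3830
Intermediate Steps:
u(K, G) = 0 (u(K, G) = 2*(G - G) = 2*0 = 0)
F(C, b) = C² - 4*b
S = 0 (S = -53 + ((-5)² - 4*(-7)) = -53 + (25 + 28) = -53 + 53 = 0)
(65 + S)/(-47 + j(u(-3, 0))) = (65 + 0)/(-47 + 0) = 65/(-47) = -1/47*65 = -65/47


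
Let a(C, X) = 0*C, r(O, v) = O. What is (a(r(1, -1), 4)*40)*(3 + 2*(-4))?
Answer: 0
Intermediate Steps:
a(C, X) = 0
(a(r(1, -1), 4)*40)*(3 + 2*(-4)) = (0*40)*(3 + 2*(-4)) = 0*(3 - 8) = 0*(-5) = 0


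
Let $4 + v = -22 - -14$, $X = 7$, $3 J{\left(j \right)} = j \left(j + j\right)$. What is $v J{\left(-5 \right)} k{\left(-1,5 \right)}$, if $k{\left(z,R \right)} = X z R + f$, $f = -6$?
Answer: $8200$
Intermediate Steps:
$J{\left(j \right)} = \frac{2 j^{2}}{3}$ ($J{\left(j \right)} = \frac{j \left(j + j\right)}{3} = \frac{j 2 j}{3} = \frac{2 j^{2}}{3}$)
$k{\left(z,R \right)} = -6 + 7 R z$ ($k{\left(z,R \right)} = 7 z R - 6 = 7 R z - 6 = -6 + 7 R z$)
$v = -12$ ($v = -4 - 8 = -12$)
$v J{\left(-5 \right)} k{\left(-1,5 \right)} = - 12 \frac{2 \left(-5\right)^{2}}{3} \left(-6 + 7 \cdot 5 \left(-1\right)\right) = - 12 \cdot \frac{2}{3} \cdot 25 \left(-6 - 35\right) = \left(-12\right) \frac{50}{3} \left(-41\right) = \left(-200\right) \left(-41\right) = 8200$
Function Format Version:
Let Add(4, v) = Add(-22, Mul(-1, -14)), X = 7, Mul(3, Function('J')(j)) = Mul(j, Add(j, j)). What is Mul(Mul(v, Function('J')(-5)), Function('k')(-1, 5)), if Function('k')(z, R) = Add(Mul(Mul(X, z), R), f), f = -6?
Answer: 8200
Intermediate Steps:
Function('J')(j) = Mul(Rational(2, 3), Pow(j, 2)) (Function('J')(j) = Mul(Rational(1, 3), Mul(j, Add(j, j))) = Mul(Rational(1, 3), Mul(j, Mul(2, j))) = Mul(Rational(1, 3), Mul(2, Pow(j, 2))) = Mul(Rational(2, 3), Pow(j, 2)))
Function('k')(z, R) = Add(-6, Mul(7, R, z)) (Function('k')(z, R) = Add(Mul(Mul(7, z), R), -6) = Add(Mul(7, R, z), -6) = Add(-6, Mul(7, R, z)))
v = -12 (v = Add(-4, Add(-22, Mul(-1, -14))) = Add(-4, Add(-22, 14)) = Add(-4, -8) = -12)
Mul(Mul(v, Function('J')(-5)), Function('k')(-1, 5)) = Mul(Mul(-12, Mul(Rational(2, 3), Pow(-5, 2))), Add(-6, Mul(7, 5, -1))) = Mul(Mul(-12, Mul(Rational(2, 3), 25)), Add(-6, -35)) = Mul(Mul(-12, Rational(50, 3)), -41) = Mul(-200, -41) = 8200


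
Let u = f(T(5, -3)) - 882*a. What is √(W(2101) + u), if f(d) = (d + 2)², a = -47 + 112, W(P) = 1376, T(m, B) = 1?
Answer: I*√55945 ≈ 236.53*I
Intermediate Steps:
a = 65
f(d) = (2 + d)²
u = -57321 (u = (2 + 1)² - 882*65 = 3² - 57330 = 9 - 57330 = -57321)
√(W(2101) + u) = √(1376 - 57321) = √(-55945) = I*√55945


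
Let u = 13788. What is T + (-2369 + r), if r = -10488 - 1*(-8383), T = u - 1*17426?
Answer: -8112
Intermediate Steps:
T = -3638 (T = 13788 - 1*17426 = 13788 - 17426 = -3638)
r = -2105 (r = -10488 + 8383 = -2105)
T + (-2369 + r) = -3638 + (-2369 - 2105) = -3638 - 4474 = -8112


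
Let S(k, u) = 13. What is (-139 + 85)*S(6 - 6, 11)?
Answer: -702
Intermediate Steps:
(-139 + 85)*S(6 - 6, 11) = (-139 + 85)*13 = -54*13 = -702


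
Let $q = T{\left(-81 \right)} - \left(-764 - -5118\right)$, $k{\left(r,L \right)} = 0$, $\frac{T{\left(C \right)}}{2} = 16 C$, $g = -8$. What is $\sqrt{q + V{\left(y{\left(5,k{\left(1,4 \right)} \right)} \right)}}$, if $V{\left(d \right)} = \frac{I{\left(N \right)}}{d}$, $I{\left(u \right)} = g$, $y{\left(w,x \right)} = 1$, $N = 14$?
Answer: $i \sqrt{6954} \approx 83.391 i$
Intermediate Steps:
$T{\left(C \right)} = 32 C$ ($T{\left(C \right)} = 2 \cdot 16 C = 32 C$)
$I{\left(u \right)} = -8$
$V{\left(d \right)} = - \frac{8}{d}$
$q = -6946$ ($q = 32 \left(-81\right) - \left(-764 - -5118\right) = -2592 - \left(-764 + 5118\right) = -2592 - 4354 = -6946$)
$\sqrt{q + V{\left(y{\left(5,k{\left(1,4 \right)} \right)} \right)}} = \sqrt{-6946 - \frac{8}{1}} = \sqrt{-6946 - 8} = \sqrt{-6954} = i \sqrt{6954}$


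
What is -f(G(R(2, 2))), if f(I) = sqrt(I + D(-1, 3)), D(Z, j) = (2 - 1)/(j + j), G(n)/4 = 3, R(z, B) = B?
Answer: -sqrt(438)/6 ≈ -3.4881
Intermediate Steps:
G(n) = 12 (G(n) = 4*3 = 12)
D(Z, j) = 1/(2*j)
f(I) = sqrt(1/6 + I) (f(I) = sqrt(I + (1/2)/3) = sqrt(I + (1/2)*(1/3)) = sqrt(I + 1/6) = sqrt(1/6 + I))
-f(G(R(2, 2))) = -sqrt(6 + 36*12)/6 = -sqrt(6 + 432)/6 = -sqrt(438)/6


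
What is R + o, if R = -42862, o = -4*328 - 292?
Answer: -44466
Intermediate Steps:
o = -1604 (o = -1312 - 292 = -1604)
R + o = -42862 - 1604 = -44466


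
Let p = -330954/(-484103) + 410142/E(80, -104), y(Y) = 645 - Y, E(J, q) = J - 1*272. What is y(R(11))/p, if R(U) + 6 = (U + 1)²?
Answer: -7854087072/33081238243 ≈ -0.23742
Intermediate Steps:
E(J, q) = -272 + J (E(J, q) = J - 272 = -272 + J)
R(U) = -6 + (1 + U)² (R(U) = -6 + (U + 1)² = -6 + (1 + U)²)
p = -33081238243/15491296 (p = -330954/(-484103) + 410142/(-272 + 80) = -330954*(-1/484103) + 410142/(-192) = 330954/484103 + 410142*(-1/192) = 330954/484103 - 68357/32 = -33081238243/15491296 ≈ -2135.5)
y(R(11))/p = (645 - (-6 + (1 + 11)²))/(-33081238243/15491296) = (645 - (-6 + 12²))*(-15491296/33081238243) = (645 - (-6 + 144))*(-15491296/33081238243) = (645 - 1*138)*(-15491296/33081238243) = (645 - 138)*(-15491296/33081238243) = 507*(-15491296/33081238243) = -7854087072/33081238243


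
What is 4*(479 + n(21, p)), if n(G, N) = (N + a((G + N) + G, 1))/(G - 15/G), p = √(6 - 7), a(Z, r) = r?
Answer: 136050/71 + 14*I/71 ≈ 1916.2 + 0.19718*I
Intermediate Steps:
p = I (p = √(-1) = I ≈ 1.0*I)
n(G, N) = (1 + N)/(G - 15/G) (n(G, N) = (N + 1)/(G - 15/G) = (1 + N)/(G - 15/G))
4*(479 + n(21, p)) = 4*(479 + 21*(1 + I)/(-15 + 21²)) = 4*(479 + 21*(1 + I)/(-15 + 441)) = 4*(479 + 21*(1 + I)/426) = 4*(479 + 21*(1/426)*(1 + I)) = 4*(479 + (7/142 + 7*I/142)) = 4*(68025/142 + 7*I/142) = 136050/71 + 14*I/71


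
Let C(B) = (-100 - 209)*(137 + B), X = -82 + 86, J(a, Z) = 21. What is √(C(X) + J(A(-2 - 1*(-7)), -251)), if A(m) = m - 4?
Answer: 2*I*√10887 ≈ 208.68*I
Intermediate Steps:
A(m) = -4 + m
X = 4
C(B) = -42333 - 309*B (C(B) = -309*(137 + B) = -42333 - 309*B)
√(C(X) + J(A(-2 - 1*(-7)), -251)) = √((-42333 - 309*4) + 21) = √((-42333 - 1236) + 21) = √(-43569 + 21) = √(-43548) = 2*I*√10887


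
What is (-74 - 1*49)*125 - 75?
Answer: -15450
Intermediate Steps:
(-74 - 1*49)*125 - 75 = (-74 - 49)*125 - 75 = -123*125 - 75 = -15375 - 75 = -15450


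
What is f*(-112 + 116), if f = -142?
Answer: -568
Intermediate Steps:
f*(-112 + 116) = -142*(-112 + 116) = -142*4 = -568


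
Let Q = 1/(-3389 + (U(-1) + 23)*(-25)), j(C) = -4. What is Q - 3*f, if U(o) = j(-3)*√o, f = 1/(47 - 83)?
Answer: 979733/11792472 - 25*I/3930824 ≈ 0.083081 - 6.36e-6*I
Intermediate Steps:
f = -1/36 (f = 1/(-36) = -1/36 ≈ -0.027778)
U(o) = -4*√o
Q = (-3964 - 100*I)/15723296 (Q = 1/(-3389 + (-4*I + 23)*(-25)) = 1/(-3389 + (23 - 4*I)*(-25)) = 1/(-3389 + (-575 + 100*I)) = 1/(-3964 + 100*I) = (-3964 - 100*I)/15723296 ≈ -0.00025211 - 6.36e-6*I)
Q - 3*f = (-991/3930824 - 25*I/3930824) - 3*(-1)/36 = (-991/3930824 - 25*I/3930824) - 1*(-1/12) = (-991/3930824 - 25*I/3930824) + 1/12 = 979733/11792472 - 25*I/3930824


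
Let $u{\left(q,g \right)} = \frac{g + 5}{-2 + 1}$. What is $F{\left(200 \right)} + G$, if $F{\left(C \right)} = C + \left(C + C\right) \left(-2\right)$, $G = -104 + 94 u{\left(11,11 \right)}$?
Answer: $-2208$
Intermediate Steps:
$u{\left(q,g \right)} = -5 - g$ ($u{\left(q,g \right)} = \frac{5 + g}{-1} = \left(5 + g\right) \left(-1\right) = -5 - g$)
$G = -1608$ ($G = -104 + 94 \left(-5 - 11\right) = -104 + 94 \left(-16\right) = -104 - 1504 = -1608$)
$F{\left(C \right)} = - 3 C$ ($F{\left(C \right)} = C + 2 C \left(-2\right) = C - 4 C = - 3 C$)
$F{\left(200 \right)} + G = \left(-3\right) 200 - 1608 = -600 - 1608 = -2208$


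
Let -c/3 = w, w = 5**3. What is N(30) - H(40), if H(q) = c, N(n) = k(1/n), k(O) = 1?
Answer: 376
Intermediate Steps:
N(n) = 1
w = 125
c = -375 (c = -3*125 = -375)
H(q) = -375
N(30) - H(40) = 1 - 1*(-375) = 1 + 375 = 376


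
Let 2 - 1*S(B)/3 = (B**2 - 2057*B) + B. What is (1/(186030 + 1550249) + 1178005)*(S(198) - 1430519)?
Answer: -668543624287759956/1736279 ≈ -3.8504e+11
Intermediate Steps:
S(B) = 6 - 3*B**2 + 6168*B (S(B) = 6 - 3*((B**2 - 2057*B) + B) = 6 - 3*(B**2 - 2056*B) = 6 + (-3*B**2 + 6168*B) = 6 - 3*B**2 + 6168*B)
(1/(186030 + 1550249) + 1178005)*(S(198) - 1430519) = (1/(186030 + 1550249) + 1178005)*((6 - 3*198**2 + 6168*198) - 1430519) = (1/1736279 + 1178005)*((6 - 3*39204 + 1221264) - 1430519) = (1/1736279 + 1178005)*((6 - 117612 + 1221264) - 1430519) = 2045345343396*(1103658 - 1430519)/1736279 = (2045345343396/1736279)*(-326861) = -668543624287759956/1736279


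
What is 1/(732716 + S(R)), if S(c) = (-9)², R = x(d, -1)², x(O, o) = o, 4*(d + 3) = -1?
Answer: 1/732797 ≈ 1.3646e-6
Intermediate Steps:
d = -13/4 (d = -3 + (¼)*(-1) = -3 - ¼ = -13/4 ≈ -3.2500)
R = 1 (R = (-1)² = 1)
S(c) = 81
1/(732716 + S(R)) = 1/(732716 + 81) = 1/732797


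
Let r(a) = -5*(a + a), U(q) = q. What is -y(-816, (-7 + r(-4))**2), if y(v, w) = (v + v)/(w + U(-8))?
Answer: 1632/1081 ≈ 1.5097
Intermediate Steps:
r(a) = -10*a
y(v, w) = 2*v/(-8 + w) (y(v, w) = (v + v)/(w - 8) = (2*v)/(-8 + w) = 2*v/(-8 + w))
-y(-816, (-7 + r(-4))**2) = -2*(-816)/(-8 + (-7 - 10*(-4))**2) = -2*(-816)/(-8 + (-7 + 40)**2) = -2*(-816)/(-8 + 33**2) = -2*(-816)/(-8 + 1089) = -2*(-816)/1081 = -1*(-1632/1081) = 1632/1081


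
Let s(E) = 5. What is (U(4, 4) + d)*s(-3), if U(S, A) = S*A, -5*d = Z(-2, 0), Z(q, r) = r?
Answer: 80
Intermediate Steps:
d = 0 (d = -⅕*0 = 0)
U(S, A) = A*S
(U(4, 4) + d)*s(-3) = (4*4 + 0)*5 = (16 + 0)*5 = 16*5 = 80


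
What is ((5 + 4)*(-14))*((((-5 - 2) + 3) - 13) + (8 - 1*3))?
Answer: 1512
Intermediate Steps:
((5 + 4)*(-14))*((((-5 - 2) + 3) - 13) + (8 - 1*3)) = (9*(-14))*(((-7 + 3) - 13) + (8 - 3)) = -126*((-4 - 13) + 5) = -126*(-17 + 5) = -126*(-12) = 1512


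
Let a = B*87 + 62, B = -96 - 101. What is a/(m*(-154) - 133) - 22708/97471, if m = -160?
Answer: -2221017223/2388721797 ≈ -0.92979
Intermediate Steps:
B = -197
a = -17077 (a = -197*87 + 62 = -17139 + 62 = -17077)
a/(m*(-154) - 133) - 22708/97471 = -17077/(-160*(-154) - 133) - 22708/97471 = -17077/(24640 - 133) - 22708*1/97471 = -17077/24507 - 22708/97471 = -2221017223/2388721797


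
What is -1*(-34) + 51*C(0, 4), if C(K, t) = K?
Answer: 34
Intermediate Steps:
-1*(-34) + 51*C(0, 4) = -1*(-34) + 51*0 = 34 + 0 = 34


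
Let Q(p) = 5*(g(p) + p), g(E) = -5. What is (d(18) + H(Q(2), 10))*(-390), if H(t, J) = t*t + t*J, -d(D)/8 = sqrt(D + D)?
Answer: -10530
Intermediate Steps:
d(D) = -8*sqrt(2)*sqrt(D) (d(D) = -8*sqrt(D + D) = -8*sqrt(2)*sqrt(D))
Q(p) = -25 + 5*p (Q(p) = 5*(-5 + p) = -25 + 5*p)
H(t, J) = t**2 + J*t
(d(18) + H(Q(2), 10))*(-390) = (-8*sqrt(2)*sqrt(18) + (-25 + 5*2)*(10 + (-25 + 5*2)))*(-390) = (-8*sqrt(2)*3*sqrt(2) + (-25 + 10)*(10 + (-25 + 10)))*(-390) = (-48 - 15*(10 - 15))*(-390) = (-48 - 15*(-5))*(-390) = (-48 + 75)*(-390) = 27*(-390) = -10530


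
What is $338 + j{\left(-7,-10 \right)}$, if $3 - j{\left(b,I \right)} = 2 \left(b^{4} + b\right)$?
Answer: $-4447$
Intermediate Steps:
$j{\left(b,I \right)} = 3 - 2 b - 2 b^{4}$ ($j{\left(b,I \right)} = 3 - 2 \left(b^{4} + b\right) = 3 - 2 \left(b + b^{4}\right) = 3 - \left(2 b + 2 b^{4}\right) = 3 - 2 b - 2 b^{4}$)
$338 + j{\left(-7,-10 \right)} = 338 - \left(-17 + 4802\right) = 338 + \left(3 + 14 - 4802\right) = 338 - 4785 = -4447$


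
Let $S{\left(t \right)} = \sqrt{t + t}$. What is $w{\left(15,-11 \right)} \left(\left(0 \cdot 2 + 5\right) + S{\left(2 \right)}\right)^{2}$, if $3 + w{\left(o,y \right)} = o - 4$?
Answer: $392$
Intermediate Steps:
$w{\left(o,y \right)} = -7 + o$ ($w{\left(o,y \right)} = -3 + \left(o - 4\right) = -3 + \left(-4 + o\right) = -7 + o$)
$S{\left(t \right)} = \sqrt{2} \sqrt{t}$ ($S{\left(t \right)} = \sqrt{2 t} = \sqrt{2} \sqrt{t}$)
$w{\left(15,-11 \right)} \left(\left(0 \cdot 2 + 5\right) + S{\left(2 \right)}\right)^{2} = \left(-7 + 15\right) \left(\left(0 \cdot 2 + 5\right) + \sqrt{2} \sqrt{2}\right)^{2} = 8 \left(\left(0 + 5\right) + 2\right)^{2} = 8 \left(5 + 2\right)^{2} = 8 \cdot 7^{2} = 8 \cdot 49 = 392$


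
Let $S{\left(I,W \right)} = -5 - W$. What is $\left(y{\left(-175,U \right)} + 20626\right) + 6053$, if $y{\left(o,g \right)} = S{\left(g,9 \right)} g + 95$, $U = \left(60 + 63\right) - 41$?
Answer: $25626$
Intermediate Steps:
$U = 82$ ($U = 123 - 41 = 82$)
$y{\left(o,g \right)} = 95 - 14 g$ ($y{\left(o,g \right)} = \left(-5 - 9\right) g + 95 = - 14 g + 95 = 95 - 14 g$)
$\left(y{\left(-175,U \right)} + 20626\right) + 6053 = \left(\left(95 - 1148\right) + 20626\right) + 6053 = \left(-1053 + 20626\right) + 6053 = 19573 + 6053 = 25626$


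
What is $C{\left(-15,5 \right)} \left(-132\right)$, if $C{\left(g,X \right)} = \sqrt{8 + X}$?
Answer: $- 132 \sqrt{13} \approx -475.93$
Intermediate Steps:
$C{\left(-15,5 \right)} \left(-132\right) = \sqrt{8 + 5} \left(-132\right) = \sqrt{13} \left(-132\right) = - 132 \sqrt{13}$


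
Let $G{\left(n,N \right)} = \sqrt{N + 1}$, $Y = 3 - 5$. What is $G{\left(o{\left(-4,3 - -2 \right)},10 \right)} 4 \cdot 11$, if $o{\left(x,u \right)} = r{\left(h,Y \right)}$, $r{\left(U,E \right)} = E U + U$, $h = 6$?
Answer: $44 \sqrt{11} \approx 145.93$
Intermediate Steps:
$Y = -2$ ($Y = 3 - 5 = -2$)
$r{\left(U,E \right)} = U + E U$
$o{\left(x,u \right)} = -6$ ($o{\left(x,u \right)} = 6 \left(1 - 2\right) = 6 \left(-1\right) = -6$)
$G{\left(n,N \right)} = \sqrt{1 + N}$
$G{\left(o{\left(-4,3 - -2 \right)},10 \right)} 4 \cdot 11 = \sqrt{1 + 10} \cdot 4 \cdot 11 = \sqrt{11} \cdot 44 = 44 \sqrt{11}$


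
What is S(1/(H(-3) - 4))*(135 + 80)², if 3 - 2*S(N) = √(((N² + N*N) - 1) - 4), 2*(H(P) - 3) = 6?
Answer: 138675/2 - 138675*I*√2/4 ≈ 69338.0 - 49029.0*I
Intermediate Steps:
H(P) = 6 (H(P) = 3 + (½)*6 = 3 + 3 = 6)
S(N) = 3/2 - √(-5 + 2*N²)/2 (S(N) = 3/2 - √(((N² + N*N) - 1) - 4)/2 = 3/2 - √(((N² + N²) - 1) - 4)/2 = 3/2 - √((2*N² - 1) - 4)/2 = 3/2 - √((-1 + 2*N²) - 4)/2 = 3/2 - √(-5 + 2*N²)/2)
S(1/(H(-3) - 4))*(135 + 80)² = (3/2 - √(-5 + 2*(1/(6 - 4))²)/2)*(135 + 80)² = (3/2 - √(-5 + 2*(1/2)²)/2)*215² = (3/2 - √(-5 + 2*(½)²)/2)*46225 = (3/2 - √(-5 + 2*(¼))/2)*46225 = (3/2 - √(-5 + ½)/2)*46225 = (3/2 - 3*I*√2/4)*46225 = 138675/2 - 138675*I*√2/4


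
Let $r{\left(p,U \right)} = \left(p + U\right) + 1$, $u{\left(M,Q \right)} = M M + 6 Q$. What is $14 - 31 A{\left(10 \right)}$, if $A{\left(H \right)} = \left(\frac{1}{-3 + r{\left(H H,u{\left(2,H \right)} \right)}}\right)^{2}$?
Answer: $\frac{367385}{26244} \approx 13.999$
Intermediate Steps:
$u{\left(M,Q \right)} = M^{2} + 6 Q$
$r{\left(p,U \right)} = 1 + U + p$ ($r{\left(p,U \right)} = \left(U + p\right) + 1 = 1 + U + p$)
$A{\left(H \right)} = \frac{1}{\left(2 + H^{2} + 6 H\right)^{2}}$ ($A{\left(H \right)} = \left(\frac{1}{-3 + \left(1 + \left(2^{2} + 6 H\right) + H H\right)}\right)^{2} = \left(\frac{1}{-3 + \left(1 + \left(4 + 6 H\right) + H^{2}\right)}\right)^{2} = \left(\frac{1}{-3 + \left(5 + H^{2} + 6 H\right)}\right)^{2} = \left(\frac{1}{2 + H^{2} + 6 H}\right)^{2} = \frac{1}{\left(2 + H^{2} + 6 H\right)^{2}}$)
$14 - 31 A{\left(10 \right)} = 14 - \frac{31}{\left(2 + 10^{2} + 6 \cdot 10\right)^{2}} = 14 - \frac{31}{\left(2 + 100 + 60\right)^{2}} = 14 - \frac{31}{26244} = \frac{367385}{26244}$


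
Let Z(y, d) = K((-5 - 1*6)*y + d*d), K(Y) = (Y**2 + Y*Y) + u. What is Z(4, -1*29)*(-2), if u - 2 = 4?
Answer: -2540848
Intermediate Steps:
u = 6 (u = 2 + 4 = 6)
K(Y) = 6 + 2*Y**2 (K(Y) = (Y**2 + Y*Y) + 6 = (Y**2 + Y**2) + 6 = 2*Y**2 + 6 = 6 + 2*Y**2)
Z(y, d) = 6 + 2*(d**2 - 11*y)**2 (Z(y, d) = 6 + 2*((-5 - 1*6)*y + d*d)**2 = 6 + 2*((-5 - 6)*y + d**2)**2 = 6 + 2*(-11*y + d**2)**2 = 6 + 2*(d**2 - 11*y)**2)
Z(4, -1*29)*(-2) = (6 + 2*((-1*29)**2 - 11*4)**2)*(-2) = (6 + 2*((-29)**2 - 44)**2)*(-2) = (6 + 2*(841 - 44)**2)*(-2) = (6 + 2*797**2)*(-2) = (6 + 2*635209)*(-2) = (6 + 1270418)*(-2) = 1270424*(-2) = -2540848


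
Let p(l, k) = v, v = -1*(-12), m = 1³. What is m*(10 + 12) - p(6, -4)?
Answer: 10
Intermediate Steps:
m = 1
v = 12
p(l, k) = 12
m*(10 + 12) - p(6, -4) = 1*(10 + 12) - 1*12 = 1*22 - 12 = 22 - 12 = 10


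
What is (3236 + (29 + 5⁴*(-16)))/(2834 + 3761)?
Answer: -1347/1319 ≈ -1.0212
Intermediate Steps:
(3236 + (29 + 5⁴*(-16)))/(2834 + 3761) = (3236 + (29 + 625*(-16)))/6595 = (3236 + (29 - 10000))*(1/6595) = (3236 - 9971)*(1/6595) = -6735*1/6595 = -1347/1319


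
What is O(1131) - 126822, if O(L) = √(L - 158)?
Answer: -126822 + √973 ≈ -1.2679e+5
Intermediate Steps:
O(L) = √(-158 + L)
O(1131) - 126822 = √(-158 + 1131) - 126822 = √973 - 126822 = -126822 + √973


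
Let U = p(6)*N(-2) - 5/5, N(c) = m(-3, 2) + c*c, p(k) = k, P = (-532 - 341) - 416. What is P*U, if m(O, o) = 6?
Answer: -76051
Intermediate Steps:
P = -1289 (P = -873 - 416 = -1289)
N(c) = 6 + c² (N(c) = 6 + c*c = 6 + c²)
U = 59 (U = 6*(6 + (-2)²) - 5/5 = 6*(6 + 4) - 5*⅕ = 6*10 - 1 = 60 - 1 = 59)
P*U = -1289*59 = -76051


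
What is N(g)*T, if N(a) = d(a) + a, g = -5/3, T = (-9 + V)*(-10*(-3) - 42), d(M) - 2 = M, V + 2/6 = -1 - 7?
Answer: -832/3 ≈ -277.33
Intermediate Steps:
V = -25/3 (V = -⅓ + (-1 - 7) = -⅓ - 8 = -25/3 ≈ -8.3333)
d(M) = 2 + M
T = 208 (T = (-9 - 25/3)*(-10*(-3) - 42) = -52*(30 - 42)/3 = -52/3*(-12) = 208)
g = -5/3 (g = -5*⅓ = -5/3 ≈ -1.6667)
N(a) = 2 + 2*a (N(a) = (2 + a) + a = 2 + 2*a)
N(g)*T = (2 + 2*(-5/3))*208 = (2 - 10/3)*208 = -4/3*208 = -832/3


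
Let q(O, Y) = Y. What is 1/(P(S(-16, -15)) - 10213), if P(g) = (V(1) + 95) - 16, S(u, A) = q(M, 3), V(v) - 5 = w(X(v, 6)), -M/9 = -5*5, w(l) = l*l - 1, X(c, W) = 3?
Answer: -1/10121 ≈ -9.8804e-5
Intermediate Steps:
w(l) = -1 + l² (w(l) = l² - 1 = -1 + l²)
M = 225 (M = -(-45)*5 = -9*(-25) = 225)
V(v) = 13 (V(v) = 5 + (-1 + 3²) = 5 + (-1 + 9) = 5 + 8 = 13)
S(u, A) = 3
P(g) = 92 (P(g) = (13 + 95) - 16 = 108 - 16 = 92)
1/(P(S(-16, -15)) - 10213) = 1/(92 - 10213) = 1/(-10121) = -1/10121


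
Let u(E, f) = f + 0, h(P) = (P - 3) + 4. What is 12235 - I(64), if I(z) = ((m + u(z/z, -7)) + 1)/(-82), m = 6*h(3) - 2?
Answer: 501643/41 ≈ 12235.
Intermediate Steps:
h(P) = 1 + P (h(P) = (-3 + P) + 4 = 1 + P)
m = 22 (m = 6*(1 + 3) - 2 = 6*4 - 2 = 24 - 2 = 22)
u(E, f) = f
I(z) = -8/41 (I(z) = ((22 - 7) + 1)/(-82) = (15 + 1)*(-1/82) = 16*(-1/82) = -8/41)
12235 - I(64) = 12235 - 1*(-8/41) = 12235 + 8/41 = 501643/41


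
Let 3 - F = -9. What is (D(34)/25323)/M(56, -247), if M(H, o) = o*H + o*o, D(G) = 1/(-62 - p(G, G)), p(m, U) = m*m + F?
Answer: -1/1469435700330 ≈ -6.8053e-13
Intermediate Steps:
F = 12 (F = 3 - 1*(-9) = 3 + 9 = 12)
p(m, U) = 12 + m**2 (p(m, U) = m*m + 12 = m**2 + 12 = 12 + m**2)
D(G) = 1/(-74 - G**2) (D(G) = 1/(-62 - (12 + G**2)) = 1/(-62 + (-12 - G**2)) = 1/(-74 - G**2))
M(H, o) = o**2 + H*o (M(H, o) = H*o + o**2 = o**2 + H*o)
(D(34)/25323)/M(56, -247) = (-1/(74 + 34**2)/25323)/((-247*(56 - 247))) = (-1/(74 + 1156)*(1/25323))/((-247*(-191))) = (-1/1230*(1/25323))/47177 = (-1*1/1230*(1/25323))*(1/47177) = -1/1230*1/25323*(1/47177) = -1/31147290*1/47177 = -1/1469435700330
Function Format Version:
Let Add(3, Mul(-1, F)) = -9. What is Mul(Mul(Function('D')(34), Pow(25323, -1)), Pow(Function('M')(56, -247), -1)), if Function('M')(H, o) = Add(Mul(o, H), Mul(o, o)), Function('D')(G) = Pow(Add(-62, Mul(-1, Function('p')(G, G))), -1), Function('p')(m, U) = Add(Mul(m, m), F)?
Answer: Rational(-1, 1469435700330) ≈ -6.8053e-13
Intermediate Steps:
F = 12 (F = Add(3, Mul(-1, -9)) = Add(3, 9) = 12)
Function('p')(m, U) = Add(12, Pow(m, 2)) (Function('p')(m, U) = Add(Mul(m, m), 12) = Add(Pow(m, 2), 12) = Add(12, Pow(m, 2)))
Function('D')(G) = Pow(Add(-74, Mul(-1, Pow(G, 2))), -1) (Function('D')(G) = Pow(Add(-62, Mul(-1, Add(12, Pow(G, 2)))), -1) = Pow(Add(-62, Add(-12, Mul(-1, Pow(G, 2)))), -1) = Pow(Add(-74, Mul(-1, Pow(G, 2))), -1))
Function('M')(H, o) = Add(Pow(o, 2), Mul(H, o)) (Function('M')(H, o) = Add(Mul(H, o), Pow(o, 2)) = Add(Pow(o, 2), Mul(H, o)))
Mul(Mul(Function('D')(34), Pow(25323, -1)), Pow(Function('M')(56, -247), -1)) = Mul(Mul(Mul(-1, Pow(Add(74, Pow(34, 2)), -1)), Pow(25323, -1)), Pow(Mul(-247, Add(56, -247)), -1)) = Mul(Mul(Mul(-1, Pow(Add(74, 1156), -1)), Rational(1, 25323)), Pow(Mul(-247, -191), -1)) = Mul(Mul(Mul(-1, Pow(1230, -1)), Rational(1, 25323)), Pow(47177, -1)) = Mul(Mul(Mul(-1, Rational(1, 1230)), Rational(1, 25323)), Rational(1, 47177)) = Mul(Mul(Rational(-1, 1230), Rational(1, 25323)), Rational(1, 47177)) = Mul(Rational(-1, 31147290), Rational(1, 47177)) = Rational(-1, 1469435700330)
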